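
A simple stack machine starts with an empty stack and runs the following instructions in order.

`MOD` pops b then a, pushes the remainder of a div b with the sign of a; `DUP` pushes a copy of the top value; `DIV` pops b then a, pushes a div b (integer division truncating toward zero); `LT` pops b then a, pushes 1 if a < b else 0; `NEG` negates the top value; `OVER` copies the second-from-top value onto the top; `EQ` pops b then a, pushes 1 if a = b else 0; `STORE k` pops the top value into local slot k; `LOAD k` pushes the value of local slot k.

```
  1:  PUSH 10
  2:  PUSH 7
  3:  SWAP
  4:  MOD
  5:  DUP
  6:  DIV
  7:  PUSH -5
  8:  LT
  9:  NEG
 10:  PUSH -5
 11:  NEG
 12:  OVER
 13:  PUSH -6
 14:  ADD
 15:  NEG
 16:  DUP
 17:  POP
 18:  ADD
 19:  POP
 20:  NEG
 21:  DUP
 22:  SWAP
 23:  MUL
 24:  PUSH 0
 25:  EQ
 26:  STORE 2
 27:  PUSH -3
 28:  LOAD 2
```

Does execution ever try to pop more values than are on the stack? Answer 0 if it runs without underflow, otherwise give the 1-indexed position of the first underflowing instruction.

PUSH 10  10
PUSH 7   10 7
SWAP     7 10
MOD      7
DUP      7 7
DIV      1
PUSH -5  1 -5
LT       0
NEG      0
PUSH -5  0 -5
NEG      0 5
OVER     0 5 0
PUSH -6  0 5 0 -6
ADD      0 5 -6
NEG      0 5 6
DUP      0 5 6 6
POP      0 5 6
ADD      0 11
POP      0
NEG      0
DUP      0 0
SWAP     0 0
MUL      0
PUSH 0   0 0
EQ       1
STORE 2  (empty)
PUSH -3  -3
LOAD 2   -3 1

0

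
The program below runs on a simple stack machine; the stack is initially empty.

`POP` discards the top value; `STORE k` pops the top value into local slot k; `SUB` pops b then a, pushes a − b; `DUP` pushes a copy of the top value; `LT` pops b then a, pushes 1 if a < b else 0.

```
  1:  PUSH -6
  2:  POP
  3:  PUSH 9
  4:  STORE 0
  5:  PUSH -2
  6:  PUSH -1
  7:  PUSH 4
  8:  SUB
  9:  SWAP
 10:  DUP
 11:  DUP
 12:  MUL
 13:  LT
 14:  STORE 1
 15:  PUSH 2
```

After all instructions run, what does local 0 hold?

PUSH -6 -> [-6]
POP     -> []
PUSH 9  -> [9]
STORE 0 -> []
PUSH -2 -> [-2]
PUSH -1 -> [-2, -1]
PUSH 4  -> [-2, -1, 4]
SUB     -> [-2, -5]
SWAP    -> [-5, -2]
DUP     -> [-5, -2, -2]
DUP     -> [-5, -2, -2, -2]
MUL     -> [-5, -2, 4]
LT      -> [-5, 1]
STORE 1 -> [-5]
PUSH 2  -> [-5, 2]

9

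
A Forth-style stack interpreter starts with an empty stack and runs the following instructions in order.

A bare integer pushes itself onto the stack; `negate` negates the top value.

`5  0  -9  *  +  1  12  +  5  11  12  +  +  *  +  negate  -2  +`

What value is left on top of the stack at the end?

5       5
0       5 0
-9      5 0 -9
*       5 0
+       5
1       5 1
12      5 1 12
+       5 13
5       5 13 5
11      5 13 5 11
12      5 13 5 11 12
+       5 13 5 23
+       5 13 28
*       5 364
+       369
negate  -369
-2      -369 -2
+       -371

-371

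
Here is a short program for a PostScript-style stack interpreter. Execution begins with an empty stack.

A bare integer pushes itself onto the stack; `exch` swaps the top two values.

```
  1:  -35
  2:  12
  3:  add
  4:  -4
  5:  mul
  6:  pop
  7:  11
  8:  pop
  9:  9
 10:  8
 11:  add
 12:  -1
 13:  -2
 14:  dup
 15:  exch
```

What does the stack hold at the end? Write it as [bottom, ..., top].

[17, -1, -2, -2]

-35   -35
12    -35 12
add   -23
-4    -23 -4
mul   92
pop   (empty)
11    11
pop   (empty)
9     9
8     9 8
add   17
-1    17 -1
-2    17 -1 -2
dup   17 -1 -2 -2
exch  17 -1 -2 -2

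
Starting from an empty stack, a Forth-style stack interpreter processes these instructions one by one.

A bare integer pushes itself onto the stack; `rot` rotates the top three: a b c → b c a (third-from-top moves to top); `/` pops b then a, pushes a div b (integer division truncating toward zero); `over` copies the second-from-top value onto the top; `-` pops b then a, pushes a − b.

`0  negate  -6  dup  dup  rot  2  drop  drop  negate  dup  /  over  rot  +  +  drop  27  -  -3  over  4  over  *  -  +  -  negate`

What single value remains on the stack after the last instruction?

0      -> [0]
negate -> [0]
-6     -> [0, -6]
dup    -> [0, -6, -6]
dup    -> [0, -6, -6, -6]
rot    -> [0, -6, -6, -6]
2      -> [0, -6, -6, -6, 2]
drop   -> [0, -6, -6, -6]
drop   -> [0, -6, -6]
negate -> [0, -6, 6]
dup    -> [0, -6, 6, 6]
/      -> [0, -6, 1]
over   -> [0, -6, 1, -6]
rot    -> [0, 1, -6, -6]
+      -> [0, 1, -12]
+      -> [0, -11]
drop   -> [0]
27     -> [0, 27]
-      -> [-27]
-3     -> [-27, -3]
over   -> [-27, -3, -27]
4      -> [-27, -3, -27, 4]
over   -> [-27, -3, -27, 4, -27]
*      -> [-27, -3, -27, -108]
-      -> [-27, -3, 81]
+      -> [-27, 78]
-      -> [-105]
negate -> [105]

105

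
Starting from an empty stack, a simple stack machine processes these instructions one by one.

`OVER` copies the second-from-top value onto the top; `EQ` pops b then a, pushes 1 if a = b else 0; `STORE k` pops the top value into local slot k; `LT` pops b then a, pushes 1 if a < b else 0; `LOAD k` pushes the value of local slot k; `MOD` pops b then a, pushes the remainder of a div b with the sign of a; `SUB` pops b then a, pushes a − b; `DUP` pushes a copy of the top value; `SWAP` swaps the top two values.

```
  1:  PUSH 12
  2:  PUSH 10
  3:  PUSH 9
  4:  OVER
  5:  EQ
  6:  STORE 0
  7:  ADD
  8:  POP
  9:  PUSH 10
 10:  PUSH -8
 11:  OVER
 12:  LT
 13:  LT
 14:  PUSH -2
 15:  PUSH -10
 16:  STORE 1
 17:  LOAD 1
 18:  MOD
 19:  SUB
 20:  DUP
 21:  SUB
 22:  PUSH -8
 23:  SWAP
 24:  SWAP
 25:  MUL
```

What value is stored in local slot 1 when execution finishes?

-10

PUSH 12  -> 12
PUSH 10  -> 12 10
PUSH 9   -> 12 10 9
OVER     -> 12 10 9 10
EQ       -> 12 10 0
STORE 0  -> 12 10
ADD      -> 22
POP      -> (empty)
PUSH 10  -> 10
PUSH -8  -> 10 -8
OVER     -> 10 -8 10
LT       -> 10 1
LT       -> 0
PUSH -2  -> 0 -2
PUSH -10 -> 0 -2 -10
STORE 1  -> 0 -2
LOAD 1   -> 0 -2 -10
MOD      -> 0 -2
SUB      -> 2
DUP      -> 2 2
SUB      -> 0
PUSH -8  -> 0 -8
SWAP     -> -8 0
SWAP     -> 0 -8
MUL      -> 0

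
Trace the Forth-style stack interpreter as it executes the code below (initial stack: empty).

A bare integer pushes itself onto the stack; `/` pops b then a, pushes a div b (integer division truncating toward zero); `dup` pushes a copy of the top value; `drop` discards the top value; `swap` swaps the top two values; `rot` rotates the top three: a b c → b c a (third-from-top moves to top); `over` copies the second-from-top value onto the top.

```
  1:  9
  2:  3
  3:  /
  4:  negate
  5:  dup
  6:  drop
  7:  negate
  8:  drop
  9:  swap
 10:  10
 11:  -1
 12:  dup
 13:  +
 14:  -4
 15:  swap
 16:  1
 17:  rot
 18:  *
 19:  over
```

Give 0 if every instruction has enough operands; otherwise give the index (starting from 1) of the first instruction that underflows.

9

9      → [9]
3      → [9, 3]
/      → [3]
negate → [-3]
dup    → [-3, -3]
drop   → [-3]
negate → [3]
drop   → []
swap  — needs 2 operands, stack has 0 → underflow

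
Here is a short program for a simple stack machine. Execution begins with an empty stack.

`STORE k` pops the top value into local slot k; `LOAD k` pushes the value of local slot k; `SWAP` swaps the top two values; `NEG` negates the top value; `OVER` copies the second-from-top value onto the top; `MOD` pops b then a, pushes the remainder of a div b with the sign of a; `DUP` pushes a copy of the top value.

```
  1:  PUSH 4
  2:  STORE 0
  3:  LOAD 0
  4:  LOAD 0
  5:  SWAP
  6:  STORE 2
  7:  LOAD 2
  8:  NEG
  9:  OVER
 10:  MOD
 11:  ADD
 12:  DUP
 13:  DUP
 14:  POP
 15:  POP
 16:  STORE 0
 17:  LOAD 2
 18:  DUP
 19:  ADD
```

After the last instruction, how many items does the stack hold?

1

PUSH 4  : [4]
STORE 0 : []
LOAD 0  : [4]
LOAD 0  : [4, 4]
SWAP    : [4, 4]
STORE 2 : [4]
LOAD 2  : [4, 4]
NEG     : [4, -4]
OVER    : [4, -4, 4]
MOD     : [4, 0]
ADD     : [4]
DUP     : [4, 4]
DUP     : [4, 4, 4]
POP     : [4, 4]
POP     : [4]
STORE 0 : []
LOAD 2  : [4]
DUP     : [4, 4]
ADD     : [8]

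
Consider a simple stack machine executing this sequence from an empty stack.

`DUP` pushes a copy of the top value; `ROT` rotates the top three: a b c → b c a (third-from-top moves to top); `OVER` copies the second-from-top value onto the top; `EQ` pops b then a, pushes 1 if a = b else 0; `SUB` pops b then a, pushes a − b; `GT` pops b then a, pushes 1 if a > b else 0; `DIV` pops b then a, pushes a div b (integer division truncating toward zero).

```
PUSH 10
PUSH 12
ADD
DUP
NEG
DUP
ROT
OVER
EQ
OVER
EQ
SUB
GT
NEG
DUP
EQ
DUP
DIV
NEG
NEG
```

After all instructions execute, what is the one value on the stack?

PUSH 10  [10]
PUSH 12  [10, 12]
ADD      [22]
DUP      [22, 22]
NEG      [22, -22]
DUP      [22, -22, -22]
ROT      [-22, -22, 22]
OVER     [-22, -22, 22, -22]
EQ       [-22, -22, 0]
OVER     [-22, -22, 0, -22]
EQ       [-22, -22, 0]
SUB      [-22, -22]
GT       [0]
NEG      [0]
DUP      [0, 0]
EQ       [1]
DUP      [1, 1]
DIV      [1]
NEG      [-1]
NEG      [1]

1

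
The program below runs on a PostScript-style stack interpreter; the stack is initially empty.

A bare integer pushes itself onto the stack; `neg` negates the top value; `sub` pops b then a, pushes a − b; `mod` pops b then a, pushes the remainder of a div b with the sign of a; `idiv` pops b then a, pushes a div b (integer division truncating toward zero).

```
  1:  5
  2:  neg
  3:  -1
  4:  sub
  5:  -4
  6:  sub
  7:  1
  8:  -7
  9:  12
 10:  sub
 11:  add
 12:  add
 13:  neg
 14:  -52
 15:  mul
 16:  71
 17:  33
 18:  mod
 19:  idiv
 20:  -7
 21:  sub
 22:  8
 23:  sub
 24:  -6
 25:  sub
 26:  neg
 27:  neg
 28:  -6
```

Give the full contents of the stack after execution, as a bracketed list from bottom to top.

[-182, -6]

5    -> 5
neg  -> -5
-1   -> -5 -1
sub  -> -4
-4   -> -4 -4
sub  -> 0
1    -> 0 1
-7   -> 0 1 -7
12   -> 0 1 -7 12
sub  -> 0 1 -19
add  -> 0 -18
add  -> -18
neg  -> 18
-52  -> 18 -52
mul  -> -936
71   -> -936 71
33   -> -936 71 33
mod  -> -936 5
idiv -> -187
-7   -> -187 -7
sub  -> -180
8    -> -180 8
sub  -> -188
-6   -> -188 -6
sub  -> -182
neg  -> 182
neg  -> -182
-6   -> -182 -6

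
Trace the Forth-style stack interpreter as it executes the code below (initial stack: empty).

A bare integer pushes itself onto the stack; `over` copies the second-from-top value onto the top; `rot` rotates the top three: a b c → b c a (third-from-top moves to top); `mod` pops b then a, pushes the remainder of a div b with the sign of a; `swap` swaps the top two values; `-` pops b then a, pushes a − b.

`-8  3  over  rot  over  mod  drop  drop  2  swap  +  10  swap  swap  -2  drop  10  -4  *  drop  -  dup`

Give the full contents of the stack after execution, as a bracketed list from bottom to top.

-8    -8
3     -8 3
over  -8 3 -8
rot   3 -8 -8
over  3 -8 -8 -8
mod   3 -8 0
drop  3 -8
drop  3
2     3 2
swap  2 3
+     5
10    5 10
swap  10 5
swap  5 10
-2    5 10 -2
drop  5 10
10    5 10 10
-4    5 10 10 -4
*     5 10 -40
drop  5 10
-     -5
dup   -5 -5

[-5, -5]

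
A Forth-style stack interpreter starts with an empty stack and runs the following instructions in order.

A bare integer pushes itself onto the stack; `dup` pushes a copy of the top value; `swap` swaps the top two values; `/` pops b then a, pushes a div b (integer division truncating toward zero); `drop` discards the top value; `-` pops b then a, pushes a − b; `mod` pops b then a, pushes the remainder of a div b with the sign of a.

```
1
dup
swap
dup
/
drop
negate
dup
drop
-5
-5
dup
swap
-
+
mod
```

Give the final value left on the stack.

-1

1      → [1]
dup    → [1, 1]
swap   → [1, 1]
dup    → [1, 1, 1]
/      → [1, 1]
drop   → [1]
negate → [-1]
dup    → [-1, -1]
drop   → [-1]
-5     → [-1, -5]
-5     → [-1, -5, -5]
dup    → [-1, -5, -5, -5]
swap   → [-1, -5, -5, -5]
-      → [-1, -5, 0]
+      → [-1, -5]
mod    → [-1]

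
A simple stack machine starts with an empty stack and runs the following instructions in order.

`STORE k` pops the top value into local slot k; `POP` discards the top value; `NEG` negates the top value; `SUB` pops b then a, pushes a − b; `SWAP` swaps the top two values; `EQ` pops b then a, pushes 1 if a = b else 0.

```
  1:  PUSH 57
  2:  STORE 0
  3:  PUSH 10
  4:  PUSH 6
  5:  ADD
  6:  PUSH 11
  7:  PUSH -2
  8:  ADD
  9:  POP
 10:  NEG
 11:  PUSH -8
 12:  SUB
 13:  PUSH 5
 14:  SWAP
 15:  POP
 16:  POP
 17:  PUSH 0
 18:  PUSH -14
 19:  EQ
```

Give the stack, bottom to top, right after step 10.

[-16]

PUSH 57 → [57]
STORE 0 → []
PUSH 10 → [10]
PUSH 6  → [10, 6]
ADD     → [16]
PUSH 11 → [16, 11]
PUSH -2 → [16, 11, -2]
ADD     → [16, 9]
POP     → [16]
NEG     → [-16]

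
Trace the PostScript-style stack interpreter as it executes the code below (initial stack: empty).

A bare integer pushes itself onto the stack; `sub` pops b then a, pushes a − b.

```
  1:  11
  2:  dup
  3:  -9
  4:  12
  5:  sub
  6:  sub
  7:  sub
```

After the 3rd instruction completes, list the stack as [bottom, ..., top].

11   11
dup  11 11
-9   11 11 -9

[11, 11, -9]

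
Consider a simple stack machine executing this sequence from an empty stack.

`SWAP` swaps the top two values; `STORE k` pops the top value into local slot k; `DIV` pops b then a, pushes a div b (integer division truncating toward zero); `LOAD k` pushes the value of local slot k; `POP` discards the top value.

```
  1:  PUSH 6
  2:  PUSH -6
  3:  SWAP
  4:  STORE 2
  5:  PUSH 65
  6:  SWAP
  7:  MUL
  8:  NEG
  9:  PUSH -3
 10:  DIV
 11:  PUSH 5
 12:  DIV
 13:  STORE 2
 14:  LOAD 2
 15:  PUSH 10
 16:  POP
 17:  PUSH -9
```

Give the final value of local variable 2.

PUSH 6  -> [6]
PUSH -6 -> [6, -6]
SWAP    -> [-6, 6]
STORE 2 -> [-6]
PUSH 65 -> [-6, 65]
SWAP    -> [65, -6]
MUL     -> [-390]
NEG     -> [390]
PUSH -3 -> [390, -3]
DIV     -> [-130]
PUSH 5  -> [-130, 5]
DIV     -> [-26]
STORE 2 -> []
LOAD 2  -> [-26]
PUSH 10 -> [-26, 10]
POP     -> [-26]
PUSH -9 -> [-26, -9]

-26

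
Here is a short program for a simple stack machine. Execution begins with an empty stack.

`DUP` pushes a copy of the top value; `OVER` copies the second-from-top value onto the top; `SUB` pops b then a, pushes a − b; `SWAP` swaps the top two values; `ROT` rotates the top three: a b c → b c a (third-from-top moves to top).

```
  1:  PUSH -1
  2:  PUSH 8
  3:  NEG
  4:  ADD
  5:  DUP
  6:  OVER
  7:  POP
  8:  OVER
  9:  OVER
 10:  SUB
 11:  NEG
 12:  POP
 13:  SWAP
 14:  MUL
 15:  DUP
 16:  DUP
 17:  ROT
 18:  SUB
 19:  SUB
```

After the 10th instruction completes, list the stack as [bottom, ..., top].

PUSH -1 → -1
PUSH 8  → -1 8
NEG     → -1 -8
ADD     → -9
DUP     → -9 -9
OVER    → -9 -9 -9
POP     → -9 -9
OVER    → -9 -9 -9
OVER    → -9 -9 -9 -9
SUB     → -9 -9 0

[-9, -9, 0]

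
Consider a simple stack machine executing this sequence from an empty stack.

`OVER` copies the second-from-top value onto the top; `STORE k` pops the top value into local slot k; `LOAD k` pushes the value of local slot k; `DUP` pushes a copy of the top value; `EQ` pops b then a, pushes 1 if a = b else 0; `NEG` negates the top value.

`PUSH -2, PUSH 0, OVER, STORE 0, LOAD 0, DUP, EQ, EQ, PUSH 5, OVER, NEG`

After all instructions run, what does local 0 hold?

PUSH -2  [-2]
PUSH 0   [-2, 0]
OVER     [-2, 0, -2]
STORE 0  [-2, 0]
LOAD 0   [-2, 0, -2]
DUP      [-2, 0, -2, -2]
EQ       [-2, 0, 1]
EQ       [-2, 0]
PUSH 5   [-2, 0, 5]
OVER     [-2, 0, 5, 0]
NEG      [-2, 0, 5, 0]

-2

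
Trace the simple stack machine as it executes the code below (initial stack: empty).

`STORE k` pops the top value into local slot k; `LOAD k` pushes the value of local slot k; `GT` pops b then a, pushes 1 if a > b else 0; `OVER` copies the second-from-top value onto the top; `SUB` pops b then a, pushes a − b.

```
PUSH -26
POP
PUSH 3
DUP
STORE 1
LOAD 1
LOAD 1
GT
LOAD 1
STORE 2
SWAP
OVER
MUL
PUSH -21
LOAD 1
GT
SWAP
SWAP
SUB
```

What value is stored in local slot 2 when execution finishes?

PUSH -26 -> [-26]
POP      -> []
PUSH 3   -> [3]
DUP      -> [3, 3]
STORE 1  -> [3]
LOAD 1   -> [3, 3]
LOAD 1   -> [3, 3, 3]
GT       -> [3, 0]
LOAD 1   -> [3, 0, 3]
STORE 2  -> [3, 0]
SWAP     -> [0, 3]
OVER     -> [0, 3, 0]
MUL      -> [0, 0]
PUSH -21 -> [0, 0, -21]
LOAD 1   -> [0, 0, -21, 3]
GT       -> [0, 0, 0]
SWAP     -> [0, 0, 0]
SWAP     -> [0, 0, 0]
SUB      -> [0, 0]

3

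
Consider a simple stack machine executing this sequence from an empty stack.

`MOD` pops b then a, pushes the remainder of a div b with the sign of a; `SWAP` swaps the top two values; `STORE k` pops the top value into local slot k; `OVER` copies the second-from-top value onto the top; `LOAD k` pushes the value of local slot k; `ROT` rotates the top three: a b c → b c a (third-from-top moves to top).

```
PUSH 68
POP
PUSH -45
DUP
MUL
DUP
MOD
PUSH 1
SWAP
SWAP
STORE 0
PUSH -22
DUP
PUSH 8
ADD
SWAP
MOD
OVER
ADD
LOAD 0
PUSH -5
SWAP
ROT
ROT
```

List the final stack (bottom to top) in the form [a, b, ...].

[0, 1, -14, -5]

PUSH 68  -> [68]
POP      -> []
PUSH -45 -> [-45]
DUP      -> [-45, -45]
MUL      -> [2025]
DUP      -> [2025, 2025]
MOD      -> [0]
PUSH 1   -> [0, 1]
SWAP     -> [1, 0]
SWAP     -> [0, 1]
STORE 0  -> [0]
PUSH -22 -> [0, -22]
DUP      -> [0, -22, -22]
PUSH 8   -> [0, -22, -22, 8]
ADD      -> [0, -22, -14]
SWAP     -> [0, -14, -22]
MOD      -> [0, -14]
OVER     -> [0, -14, 0]
ADD      -> [0, -14]
LOAD 0   -> [0, -14, 1]
PUSH -5  -> [0, -14, 1, -5]
SWAP     -> [0, -14, -5, 1]
ROT      -> [0, -5, 1, -14]
ROT      -> [0, 1, -14, -5]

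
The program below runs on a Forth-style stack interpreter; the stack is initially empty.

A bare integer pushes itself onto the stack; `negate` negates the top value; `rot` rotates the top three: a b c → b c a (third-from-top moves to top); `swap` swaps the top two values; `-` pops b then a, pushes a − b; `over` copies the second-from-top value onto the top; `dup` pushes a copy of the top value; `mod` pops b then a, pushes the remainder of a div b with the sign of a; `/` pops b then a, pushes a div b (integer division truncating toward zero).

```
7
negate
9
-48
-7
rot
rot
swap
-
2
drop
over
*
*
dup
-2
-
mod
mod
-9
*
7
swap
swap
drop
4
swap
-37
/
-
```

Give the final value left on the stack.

7       [7]
negate  [-7]
9       [-7, 9]
-48     [-7, 9, -48]
-7      [-7, 9, -48, -7]
rot     [-7, -48, -7, 9]
rot     [-7, -7, 9, -48]
swap    [-7, -7, -48, 9]
-       [-7, -7, -57]
2       [-7, -7, -57, 2]
drop    [-7, -7, -57]
over    [-7, -7, -57, -7]
*       [-7, -7, 399]
*       [-7, -2793]
dup     [-7, -2793, -2793]
-2      [-7, -2793, -2793, -2]
-       [-7, -2793, -2791]
mod     [-7, -2]
mod     [-1]
-9      [-1, -9]
*       [9]
7       [9, 7]
swap    [7, 9]
swap    [9, 7]
drop    [9]
4       [9, 4]
swap    [4, 9]
-37     [4, 9, -37]
/       [4, 0]
-       [4]

4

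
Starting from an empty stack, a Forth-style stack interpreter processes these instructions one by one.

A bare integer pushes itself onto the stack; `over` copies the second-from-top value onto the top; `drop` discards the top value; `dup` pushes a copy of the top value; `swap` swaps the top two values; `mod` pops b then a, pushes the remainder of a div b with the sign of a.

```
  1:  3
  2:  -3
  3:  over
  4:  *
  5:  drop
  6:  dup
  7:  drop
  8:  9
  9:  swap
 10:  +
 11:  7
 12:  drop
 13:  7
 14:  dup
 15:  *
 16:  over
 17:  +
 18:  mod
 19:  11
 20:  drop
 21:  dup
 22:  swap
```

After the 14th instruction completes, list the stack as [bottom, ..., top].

[12, 7, 7]

3    -> 3
-3   -> 3 -3
over -> 3 -3 3
*    -> 3 -9
drop -> 3
dup  -> 3 3
drop -> 3
9    -> 3 9
swap -> 9 3
+    -> 12
7    -> 12 7
drop -> 12
7    -> 12 7
dup  -> 12 7 7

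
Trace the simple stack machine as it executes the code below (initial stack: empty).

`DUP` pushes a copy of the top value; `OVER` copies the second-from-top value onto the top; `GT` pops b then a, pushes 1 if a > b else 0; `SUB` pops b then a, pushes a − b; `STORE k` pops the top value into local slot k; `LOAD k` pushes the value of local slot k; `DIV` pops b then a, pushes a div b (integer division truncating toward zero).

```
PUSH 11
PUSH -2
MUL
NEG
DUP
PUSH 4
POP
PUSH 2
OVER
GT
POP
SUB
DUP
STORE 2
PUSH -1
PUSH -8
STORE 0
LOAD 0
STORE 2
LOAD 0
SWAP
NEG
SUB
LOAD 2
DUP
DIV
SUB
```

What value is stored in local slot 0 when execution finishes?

PUSH 11 : 11
PUSH -2 : 11 -2
MUL     : -22
NEG     : 22
DUP     : 22 22
PUSH 4  : 22 22 4
POP     : 22 22
PUSH 2  : 22 22 2
OVER    : 22 22 2 22
GT      : 22 22 0
POP     : 22 22
SUB     : 0
DUP     : 0 0
STORE 2 : 0
PUSH -1 : 0 -1
PUSH -8 : 0 -1 -8
STORE 0 : 0 -1
LOAD 0  : 0 -1 -8
STORE 2 : 0 -1
LOAD 0  : 0 -1 -8
SWAP    : 0 -8 -1
NEG     : 0 -8 1
SUB     : 0 -9
LOAD 2  : 0 -9 -8
DUP     : 0 -9 -8 -8
DIV     : 0 -9 1
SUB     : 0 -10

-8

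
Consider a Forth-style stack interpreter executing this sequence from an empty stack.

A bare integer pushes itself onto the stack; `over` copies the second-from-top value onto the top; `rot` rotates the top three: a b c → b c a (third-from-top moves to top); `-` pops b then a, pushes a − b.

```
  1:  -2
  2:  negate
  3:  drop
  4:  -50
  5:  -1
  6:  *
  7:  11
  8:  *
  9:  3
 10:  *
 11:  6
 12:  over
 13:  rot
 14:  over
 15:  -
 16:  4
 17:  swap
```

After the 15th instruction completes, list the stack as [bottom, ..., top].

-2     -> [-2]
negate -> [2]
drop   -> []
-50    -> [-50]
-1     -> [-50, -1]
*      -> [50]
11     -> [50, 11]
*      -> [550]
3      -> [550, 3]
*      -> [1650]
6      -> [1650, 6]
over   -> [1650, 6, 1650]
rot    -> [6, 1650, 1650]
over   -> [6, 1650, 1650, 1650]
-      -> [6, 1650, 0]

[6, 1650, 0]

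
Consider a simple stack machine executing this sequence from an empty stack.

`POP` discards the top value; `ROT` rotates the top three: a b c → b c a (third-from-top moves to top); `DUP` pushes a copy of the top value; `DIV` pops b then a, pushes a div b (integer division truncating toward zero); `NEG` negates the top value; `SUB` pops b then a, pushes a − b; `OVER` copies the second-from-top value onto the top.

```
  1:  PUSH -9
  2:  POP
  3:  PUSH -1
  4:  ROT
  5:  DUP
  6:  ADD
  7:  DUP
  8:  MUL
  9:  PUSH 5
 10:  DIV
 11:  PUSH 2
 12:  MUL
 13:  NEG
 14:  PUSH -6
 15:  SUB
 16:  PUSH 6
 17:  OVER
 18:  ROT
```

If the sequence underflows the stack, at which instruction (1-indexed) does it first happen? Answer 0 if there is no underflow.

4

PUSH -9 : [-9]
POP     : []
PUSH -1 : [-1]
ROT  — needs 3 operands, stack has 1 → underflow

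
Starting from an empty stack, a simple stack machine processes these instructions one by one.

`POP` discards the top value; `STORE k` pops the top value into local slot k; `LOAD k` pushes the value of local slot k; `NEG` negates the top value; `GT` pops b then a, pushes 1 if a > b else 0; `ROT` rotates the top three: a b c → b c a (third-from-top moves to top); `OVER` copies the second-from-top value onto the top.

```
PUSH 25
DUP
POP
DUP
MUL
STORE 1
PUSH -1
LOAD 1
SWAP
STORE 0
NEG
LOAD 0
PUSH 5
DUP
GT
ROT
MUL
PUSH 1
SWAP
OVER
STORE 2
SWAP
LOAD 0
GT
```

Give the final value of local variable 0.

-1

PUSH 25 → 25
DUP     → 25 25
POP     → 25
DUP     → 25 25
MUL     → 625
STORE 1 → (empty)
PUSH -1 → -1
LOAD 1  → -1 625
SWAP    → 625 -1
STORE 0 → 625
NEG     → -625
LOAD 0  → -625 -1
PUSH 5  → -625 -1 5
DUP     → -625 -1 5 5
GT      → -625 -1 0
ROT     → -1 0 -625
MUL     → -1 0
PUSH 1  → -1 0 1
SWAP    → -1 1 0
OVER    → -1 1 0 1
STORE 2 → -1 1 0
SWAP    → -1 0 1
LOAD 0  → -1 0 1 -1
GT      → -1 0 1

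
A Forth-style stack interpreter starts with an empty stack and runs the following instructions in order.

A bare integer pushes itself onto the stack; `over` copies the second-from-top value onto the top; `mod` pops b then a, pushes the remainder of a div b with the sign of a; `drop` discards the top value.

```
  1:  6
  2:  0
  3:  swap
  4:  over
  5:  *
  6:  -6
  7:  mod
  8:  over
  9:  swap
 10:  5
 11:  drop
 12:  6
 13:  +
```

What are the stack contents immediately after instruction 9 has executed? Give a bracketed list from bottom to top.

6     [6]
0     [6, 0]
swap  [0, 6]
over  [0, 6, 0]
*     [0, 0]
-6    [0, 0, -6]
mod   [0, 0]
over  [0, 0, 0]
swap  [0, 0, 0]

[0, 0, 0]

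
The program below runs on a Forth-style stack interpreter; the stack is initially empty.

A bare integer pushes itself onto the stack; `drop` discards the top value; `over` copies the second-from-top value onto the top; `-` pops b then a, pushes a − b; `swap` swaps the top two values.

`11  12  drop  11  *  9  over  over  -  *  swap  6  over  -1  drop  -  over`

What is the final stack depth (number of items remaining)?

4

11   : 11
12   : 11 12
drop : 11
11   : 11 11
*    : 121
9    : 121 9
over : 121 9 121
over : 121 9 121 9
-    : 121 9 112
*    : 121 1008
swap : 1008 121
6    : 1008 121 6
over : 1008 121 6 121
-1   : 1008 121 6 121 -1
drop : 1008 121 6 121
-    : 1008 121 -115
over : 1008 121 -115 121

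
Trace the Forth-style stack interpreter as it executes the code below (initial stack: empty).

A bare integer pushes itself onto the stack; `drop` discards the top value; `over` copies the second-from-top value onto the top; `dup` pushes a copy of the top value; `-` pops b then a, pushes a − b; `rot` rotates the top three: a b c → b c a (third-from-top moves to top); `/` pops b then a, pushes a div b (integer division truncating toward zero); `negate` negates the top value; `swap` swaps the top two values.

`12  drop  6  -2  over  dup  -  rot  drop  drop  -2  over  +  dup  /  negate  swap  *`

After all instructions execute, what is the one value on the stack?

2

12      12
drop    (empty)
6       6
-2      6 -2
over    6 -2 6
dup     6 -2 6 6
-       6 -2 0
rot     -2 0 6
drop    -2 0
drop    -2
-2      -2 -2
over    -2 -2 -2
+       -2 -4
dup     -2 -4 -4
/       -2 1
negate  -2 -1
swap    -1 -2
*       2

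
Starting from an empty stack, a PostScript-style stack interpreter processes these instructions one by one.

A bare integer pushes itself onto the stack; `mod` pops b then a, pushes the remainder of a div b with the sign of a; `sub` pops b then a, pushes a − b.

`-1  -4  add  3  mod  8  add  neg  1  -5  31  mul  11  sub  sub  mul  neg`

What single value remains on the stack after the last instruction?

1002

-1  : -1
-4  : -1 -4
add : -5
3   : -5 3
mod : -2
8   : -2 8
add : 6
neg : -6
1   : -6 1
-5  : -6 1 -5
31  : -6 1 -5 31
mul : -6 1 -155
11  : -6 1 -155 11
sub : -6 1 -166
sub : -6 167
mul : -1002
neg : 1002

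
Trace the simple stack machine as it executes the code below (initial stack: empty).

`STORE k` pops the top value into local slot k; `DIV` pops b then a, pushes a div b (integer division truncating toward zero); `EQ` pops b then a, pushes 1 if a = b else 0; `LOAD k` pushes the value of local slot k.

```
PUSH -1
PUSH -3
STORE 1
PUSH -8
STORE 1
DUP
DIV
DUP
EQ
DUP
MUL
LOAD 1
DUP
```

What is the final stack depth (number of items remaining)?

3

PUSH -1 → -1
PUSH -3 → -1 -3
STORE 1 → -1
PUSH -8 → -1 -8
STORE 1 → -1
DUP     → -1 -1
DIV     → 1
DUP     → 1 1
EQ      → 1
DUP     → 1 1
MUL     → 1
LOAD 1  → 1 -8
DUP     → 1 -8 -8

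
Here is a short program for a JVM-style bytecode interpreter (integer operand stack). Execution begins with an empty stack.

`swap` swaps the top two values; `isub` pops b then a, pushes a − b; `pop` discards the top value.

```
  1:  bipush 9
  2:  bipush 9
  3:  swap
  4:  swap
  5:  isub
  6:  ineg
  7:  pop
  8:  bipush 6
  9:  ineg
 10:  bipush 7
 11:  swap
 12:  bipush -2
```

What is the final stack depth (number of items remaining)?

bipush 9  → 9
bipush 9  → 9 9
swap      → 9 9
swap      → 9 9
isub      → 0
ineg      → 0
pop       → (empty)
bipush 6  → 6
ineg      → -6
bipush 7  → -6 7
swap      → 7 -6
bipush -2 → 7 -6 -2

3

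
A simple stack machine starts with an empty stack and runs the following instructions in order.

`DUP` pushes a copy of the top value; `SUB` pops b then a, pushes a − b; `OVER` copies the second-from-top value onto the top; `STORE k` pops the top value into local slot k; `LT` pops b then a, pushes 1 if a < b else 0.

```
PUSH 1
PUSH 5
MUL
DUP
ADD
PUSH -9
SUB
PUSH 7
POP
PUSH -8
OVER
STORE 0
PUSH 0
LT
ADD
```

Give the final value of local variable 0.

PUSH 1   1
PUSH 5   1 5
MUL      5
DUP      5 5
ADD      10
PUSH -9  10 -9
SUB      19
PUSH 7   19 7
POP      19
PUSH -8  19 -8
OVER     19 -8 19
STORE 0  19 -8
PUSH 0   19 -8 0
LT       19 1
ADD      20

19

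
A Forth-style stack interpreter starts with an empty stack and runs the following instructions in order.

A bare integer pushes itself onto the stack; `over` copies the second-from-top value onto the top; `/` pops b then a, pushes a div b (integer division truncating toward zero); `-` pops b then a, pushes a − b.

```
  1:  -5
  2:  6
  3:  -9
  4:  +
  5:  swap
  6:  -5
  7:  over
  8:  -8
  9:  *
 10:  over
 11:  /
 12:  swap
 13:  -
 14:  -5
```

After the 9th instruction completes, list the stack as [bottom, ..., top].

[-3, -5, -5, 40]

-5   → [-5]
6    → [-5, 6]
-9   → [-5, 6, -9]
+    → [-5, -3]
swap → [-3, -5]
-5   → [-3, -5, -5]
over → [-3, -5, -5, -5]
-8   → [-3, -5, -5, -5, -8]
*    → [-3, -5, -5, 40]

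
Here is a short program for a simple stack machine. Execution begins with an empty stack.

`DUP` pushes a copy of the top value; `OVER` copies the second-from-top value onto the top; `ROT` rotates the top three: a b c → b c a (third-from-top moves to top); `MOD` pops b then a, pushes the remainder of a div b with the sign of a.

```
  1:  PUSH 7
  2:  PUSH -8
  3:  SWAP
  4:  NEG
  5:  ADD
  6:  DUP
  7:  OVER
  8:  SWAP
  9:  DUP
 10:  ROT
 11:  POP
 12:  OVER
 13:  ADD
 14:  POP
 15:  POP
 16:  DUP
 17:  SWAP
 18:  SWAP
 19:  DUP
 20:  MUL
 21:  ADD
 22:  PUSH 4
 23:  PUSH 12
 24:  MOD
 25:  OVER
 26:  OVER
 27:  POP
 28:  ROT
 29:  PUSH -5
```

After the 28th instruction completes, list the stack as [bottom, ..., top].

[4, 210, 210]

PUSH 7  : 7
PUSH -8 : 7 -8
SWAP    : -8 7
NEG     : -8 -7
ADD     : -15
DUP     : -15 -15
OVER    : -15 -15 -15
SWAP    : -15 -15 -15
DUP     : -15 -15 -15 -15
ROT     : -15 -15 -15 -15
POP     : -15 -15 -15
OVER    : -15 -15 -15 -15
ADD     : -15 -15 -30
POP     : -15 -15
POP     : -15
DUP     : -15 -15
SWAP    : -15 -15
SWAP    : -15 -15
DUP     : -15 -15 -15
MUL     : -15 225
ADD     : 210
PUSH 4  : 210 4
PUSH 12 : 210 4 12
MOD     : 210 4
OVER    : 210 4 210
OVER    : 210 4 210 4
POP     : 210 4 210
ROT     : 4 210 210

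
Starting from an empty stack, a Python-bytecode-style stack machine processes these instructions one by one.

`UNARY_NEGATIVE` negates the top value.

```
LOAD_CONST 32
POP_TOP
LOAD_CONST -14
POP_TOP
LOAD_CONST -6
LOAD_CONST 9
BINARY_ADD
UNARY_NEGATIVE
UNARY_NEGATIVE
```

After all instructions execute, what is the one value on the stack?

3

LOAD_CONST 32   [32]
POP_TOP         []
LOAD_CONST -14  [-14]
POP_TOP         []
LOAD_CONST -6   [-6]
LOAD_CONST 9    [-6, 9]
BINARY_ADD      [3]
UNARY_NEGATIVE  [-3]
UNARY_NEGATIVE  [3]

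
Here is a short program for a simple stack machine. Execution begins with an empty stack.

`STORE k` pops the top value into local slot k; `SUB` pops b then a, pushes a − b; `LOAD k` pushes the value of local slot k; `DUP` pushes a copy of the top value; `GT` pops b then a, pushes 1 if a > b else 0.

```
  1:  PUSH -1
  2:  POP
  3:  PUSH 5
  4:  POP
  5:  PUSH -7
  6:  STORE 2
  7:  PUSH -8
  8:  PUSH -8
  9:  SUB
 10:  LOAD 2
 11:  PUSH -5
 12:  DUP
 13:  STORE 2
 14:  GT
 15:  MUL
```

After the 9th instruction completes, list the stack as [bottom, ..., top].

[0]

PUSH -1 : [-1]
POP     : []
PUSH 5  : [5]
POP     : []
PUSH -7 : [-7]
STORE 2 : []
PUSH -8 : [-8]
PUSH -8 : [-8, -8]
SUB     : [0]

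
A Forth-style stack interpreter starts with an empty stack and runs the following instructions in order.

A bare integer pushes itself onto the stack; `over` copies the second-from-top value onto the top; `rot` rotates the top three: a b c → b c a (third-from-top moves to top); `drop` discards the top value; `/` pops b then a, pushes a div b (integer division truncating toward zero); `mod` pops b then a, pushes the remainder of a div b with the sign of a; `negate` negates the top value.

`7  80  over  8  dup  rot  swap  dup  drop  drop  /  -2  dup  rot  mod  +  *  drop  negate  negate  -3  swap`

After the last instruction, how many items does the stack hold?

2

7      : 7
80     : 7 80
over   : 7 80 7
8      : 7 80 7 8
dup    : 7 80 7 8 8
rot    : 7 80 8 8 7
swap   : 7 80 8 7 8
dup    : 7 80 8 7 8 8
drop   : 7 80 8 7 8
drop   : 7 80 8 7
/      : 7 80 1
-2     : 7 80 1 -2
dup    : 7 80 1 -2 -2
rot    : 7 80 -2 -2 1
mod    : 7 80 -2 0
+      : 7 80 -2
*      : 7 -160
drop   : 7
negate : -7
negate : 7
-3     : 7 -3
swap   : -3 7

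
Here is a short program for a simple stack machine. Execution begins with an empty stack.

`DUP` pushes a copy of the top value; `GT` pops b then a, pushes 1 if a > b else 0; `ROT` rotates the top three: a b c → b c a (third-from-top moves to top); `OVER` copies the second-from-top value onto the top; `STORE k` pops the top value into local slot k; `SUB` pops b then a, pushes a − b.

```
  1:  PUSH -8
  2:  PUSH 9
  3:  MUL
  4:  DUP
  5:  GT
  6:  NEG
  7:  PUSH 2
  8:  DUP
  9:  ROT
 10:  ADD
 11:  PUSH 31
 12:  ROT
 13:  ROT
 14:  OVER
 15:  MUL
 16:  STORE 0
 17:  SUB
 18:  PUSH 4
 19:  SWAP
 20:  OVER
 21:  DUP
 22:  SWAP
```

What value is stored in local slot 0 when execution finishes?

4

PUSH -8 → [-8]
PUSH 9  → [-8, 9]
MUL     → [-72]
DUP     → [-72, -72]
GT      → [0]
NEG     → [0]
PUSH 2  → [0, 2]
DUP     → [0, 2, 2]
ROT     → [2, 2, 0]
ADD     → [2, 2]
PUSH 31 → [2, 2, 31]
ROT     → [2, 31, 2]
ROT     → [31, 2, 2]
OVER    → [31, 2, 2, 2]
MUL     → [31, 2, 4]
STORE 0 → [31, 2]
SUB     → [29]
PUSH 4  → [29, 4]
SWAP    → [4, 29]
OVER    → [4, 29, 4]
DUP     → [4, 29, 4, 4]
SWAP    → [4, 29, 4, 4]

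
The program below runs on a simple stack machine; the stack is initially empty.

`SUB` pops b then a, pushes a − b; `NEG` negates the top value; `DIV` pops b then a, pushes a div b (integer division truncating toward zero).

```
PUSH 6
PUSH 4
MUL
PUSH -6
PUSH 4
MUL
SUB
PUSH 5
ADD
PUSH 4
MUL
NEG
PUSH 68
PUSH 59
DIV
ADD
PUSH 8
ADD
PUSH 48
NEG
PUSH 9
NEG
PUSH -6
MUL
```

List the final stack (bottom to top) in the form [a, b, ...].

[-203, -48, 54]

PUSH 6  → [6]
PUSH 4  → [6, 4]
MUL     → [24]
PUSH -6 → [24, -6]
PUSH 4  → [24, -6, 4]
MUL     → [24, -24]
SUB     → [48]
PUSH 5  → [48, 5]
ADD     → [53]
PUSH 4  → [53, 4]
MUL     → [212]
NEG     → [-212]
PUSH 68 → [-212, 68]
PUSH 59 → [-212, 68, 59]
DIV     → [-212, 1]
ADD     → [-211]
PUSH 8  → [-211, 8]
ADD     → [-203]
PUSH 48 → [-203, 48]
NEG     → [-203, -48]
PUSH 9  → [-203, -48, 9]
NEG     → [-203, -48, -9]
PUSH -6 → [-203, -48, -9, -6]
MUL     → [-203, -48, 54]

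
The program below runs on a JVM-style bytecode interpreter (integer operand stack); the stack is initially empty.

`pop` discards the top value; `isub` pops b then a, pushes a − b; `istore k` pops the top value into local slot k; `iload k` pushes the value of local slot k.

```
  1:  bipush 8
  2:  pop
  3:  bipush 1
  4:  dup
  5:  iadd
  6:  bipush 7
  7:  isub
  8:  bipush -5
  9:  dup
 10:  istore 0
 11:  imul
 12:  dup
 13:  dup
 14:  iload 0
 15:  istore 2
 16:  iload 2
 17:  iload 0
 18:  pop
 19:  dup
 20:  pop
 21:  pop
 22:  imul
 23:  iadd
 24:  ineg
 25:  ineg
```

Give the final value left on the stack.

650

bipush 8  : [8]
pop       : []
bipush 1  : [1]
dup       : [1, 1]
iadd      : [2]
bipush 7  : [2, 7]
isub      : [-5]
bipush -5 : [-5, -5]
dup       : [-5, -5, -5]
istore 0  : [-5, -5]
imul      : [25]
dup       : [25, 25]
dup       : [25, 25, 25]
iload 0   : [25, 25, 25, -5]
istore 2  : [25, 25, 25]
iload 2   : [25, 25, 25, -5]
iload 0   : [25, 25, 25, -5, -5]
pop       : [25, 25, 25, -5]
dup       : [25, 25, 25, -5, -5]
pop       : [25, 25, 25, -5]
pop       : [25, 25, 25]
imul      : [25, 625]
iadd      : [650]
ineg      : [-650]
ineg      : [650]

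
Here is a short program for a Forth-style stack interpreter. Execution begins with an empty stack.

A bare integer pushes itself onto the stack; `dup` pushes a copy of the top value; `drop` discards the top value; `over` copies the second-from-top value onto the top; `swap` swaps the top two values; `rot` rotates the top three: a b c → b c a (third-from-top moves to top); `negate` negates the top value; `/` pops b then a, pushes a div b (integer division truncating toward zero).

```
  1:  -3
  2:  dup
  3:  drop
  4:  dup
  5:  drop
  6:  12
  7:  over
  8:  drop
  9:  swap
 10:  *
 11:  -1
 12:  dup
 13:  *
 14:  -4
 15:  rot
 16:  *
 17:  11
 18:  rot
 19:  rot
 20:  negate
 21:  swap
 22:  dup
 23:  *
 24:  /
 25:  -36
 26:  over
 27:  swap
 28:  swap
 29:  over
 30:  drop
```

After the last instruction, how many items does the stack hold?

-3     : [-3]
dup    : [-3, -3]
drop   : [-3]
dup    : [-3, -3]
drop   : [-3]
12     : [-3, 12]
over   : [-3, 12, -3]
drop   : [-3, 12]
swap   : [12, -3]
*      : [-36]
-1     : [-36, -1]
dup    : [-36, -1, -1]
*      : [-36, 1]
-4     : [-36, 1, -4]
rot    : [1, -4, -36]
*      : [1, 144]
11     : [1, 144, 11]
rot    : [144, 11, 1]
rot    : [11, 1, 144]
negate : [11, 1, -144]
swap   : [11, -144, 1]
dup    : [11, -144, 1, 1]
*      : [11, -144, 1]
/      : [11, -144]
-36    : [11, -144, -36]
over   : [11, -144, -36, -144]
swap   : [11, -144, -144, -36]
swap   : [11, -144, -36, -144]
over   : [11, -144, -36, -144, -36]
drop   : [11, -144, -36, -144]

4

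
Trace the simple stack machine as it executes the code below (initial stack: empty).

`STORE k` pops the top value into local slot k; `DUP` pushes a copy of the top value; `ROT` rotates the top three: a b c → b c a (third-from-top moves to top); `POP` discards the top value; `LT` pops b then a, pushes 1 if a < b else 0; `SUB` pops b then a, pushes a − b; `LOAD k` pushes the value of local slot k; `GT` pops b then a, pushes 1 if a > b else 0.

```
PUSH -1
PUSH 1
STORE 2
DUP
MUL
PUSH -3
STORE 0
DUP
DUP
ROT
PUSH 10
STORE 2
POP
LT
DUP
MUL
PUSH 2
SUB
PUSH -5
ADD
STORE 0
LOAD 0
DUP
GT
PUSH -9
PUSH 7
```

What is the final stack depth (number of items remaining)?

3

PUSH -1 -> -1
PUSH 1  -> -1 1
STORE 2 -> -1
DUP     -> -1 -1
MUL     -> 1
PUSH -3 -> 1 -3
STORE 0 -> 1
DUP     -> 1 1
DUP     -> 1 1 1
ROT     -> 1 1 1
PUSH 10 -> 1 1 1 10
STORE 2 -> 1 1 1
POP     -> 1 1
LT      -> 0
DUP     -> 0 0
MUL     -> 0
PUSH 2  -> 0 2
SUB     -> -2
PUSH -5 -> -2 -5
ADD     -> -7
STORE 0 -> (empty)
LOAD 0  -> -7
DUP     -> -7 -7
GT      -> 0
PUSH -9 -> 0 -9
PUSH 7  -> 0 -9 7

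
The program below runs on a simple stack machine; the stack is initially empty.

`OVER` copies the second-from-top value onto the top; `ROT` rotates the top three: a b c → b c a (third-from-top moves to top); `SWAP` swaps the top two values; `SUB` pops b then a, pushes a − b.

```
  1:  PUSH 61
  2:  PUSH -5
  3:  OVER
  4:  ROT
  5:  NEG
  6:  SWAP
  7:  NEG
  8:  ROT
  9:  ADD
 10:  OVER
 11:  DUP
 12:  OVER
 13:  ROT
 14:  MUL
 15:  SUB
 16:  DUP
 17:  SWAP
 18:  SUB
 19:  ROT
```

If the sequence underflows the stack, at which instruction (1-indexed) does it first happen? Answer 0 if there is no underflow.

0

PUSH 61 : 61
PUSH -5 : 61 -5
OVER    : 61 -5 61
ROT     : -5 61 61
NEG     : -5 61 -61
SWAP    : -5 -61 61
NEG     : -5 -61 -61
ROT     : -61 -61 -5
ADD     : -61 -66
OVER    : -61 -66 -61
DUP     : -61 -66 -61 -61
OVER    : -61 -66 -61 -61 -61
ROT     : -61 -66 -61 -61 -61
MUL     : -61 -66 -61 3721
SUB     : -61 -66 -3782
DUP     : -61 -66 -3782 -3782
SWAP    : -61 -66 -3782 -3782
SUB     : -61 -66 0
ROT     : -66 0 -61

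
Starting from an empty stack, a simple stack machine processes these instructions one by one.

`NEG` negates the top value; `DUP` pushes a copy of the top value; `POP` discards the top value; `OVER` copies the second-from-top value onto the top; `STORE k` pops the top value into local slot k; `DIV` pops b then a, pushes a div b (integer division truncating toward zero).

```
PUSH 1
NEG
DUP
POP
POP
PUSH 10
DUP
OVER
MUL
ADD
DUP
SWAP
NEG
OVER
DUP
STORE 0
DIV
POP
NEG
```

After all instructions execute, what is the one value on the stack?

-110

PUSH 1  : [1]
NEG     : [-1]
DUP     : [-1, -1]
POP     : [-1]
POP     : []
PUSH 10 : [10]
DUP     : [10, 10]
OVER    : [10, 10, 10]
MUL     : [10, 100]
ADD     : [110]
DUP     : [110, 110]
SWAP    : [110, 110]
NEG     : [110, -110]
OVER    : [110, -110, 110]
DUP     : [110, -110, 110, 110]
STORE 0 : [110, -110, 110]
DIV     : [110, -1]
POP     : [110]
NEG     : [-110]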